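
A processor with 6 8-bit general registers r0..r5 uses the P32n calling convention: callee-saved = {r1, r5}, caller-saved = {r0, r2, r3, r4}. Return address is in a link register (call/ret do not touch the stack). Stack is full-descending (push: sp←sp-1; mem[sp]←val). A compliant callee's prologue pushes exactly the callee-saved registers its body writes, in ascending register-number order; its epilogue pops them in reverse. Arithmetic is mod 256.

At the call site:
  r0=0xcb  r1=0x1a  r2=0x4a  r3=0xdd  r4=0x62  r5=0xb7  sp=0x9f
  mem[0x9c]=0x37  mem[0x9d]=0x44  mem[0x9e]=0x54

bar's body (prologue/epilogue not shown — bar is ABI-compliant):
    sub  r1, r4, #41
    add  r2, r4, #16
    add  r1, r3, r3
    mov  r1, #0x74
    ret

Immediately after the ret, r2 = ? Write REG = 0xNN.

REG = 0x72

prologue: push r1 -> mem[0x9e]=0x1a, sp=0x9e
body[0] sub  r1, r4, #41 -> r1=0x39
body[1] add  r2, r4, #16 -> r2=0x72
body[2] add  r1, r3, r3 -> r1=0xba
body[3] mov  r1, #0x74 -> r1=0x74
epilogue: pop r1=0x1a, sp=0x9f
r2 is caller-saved -> body value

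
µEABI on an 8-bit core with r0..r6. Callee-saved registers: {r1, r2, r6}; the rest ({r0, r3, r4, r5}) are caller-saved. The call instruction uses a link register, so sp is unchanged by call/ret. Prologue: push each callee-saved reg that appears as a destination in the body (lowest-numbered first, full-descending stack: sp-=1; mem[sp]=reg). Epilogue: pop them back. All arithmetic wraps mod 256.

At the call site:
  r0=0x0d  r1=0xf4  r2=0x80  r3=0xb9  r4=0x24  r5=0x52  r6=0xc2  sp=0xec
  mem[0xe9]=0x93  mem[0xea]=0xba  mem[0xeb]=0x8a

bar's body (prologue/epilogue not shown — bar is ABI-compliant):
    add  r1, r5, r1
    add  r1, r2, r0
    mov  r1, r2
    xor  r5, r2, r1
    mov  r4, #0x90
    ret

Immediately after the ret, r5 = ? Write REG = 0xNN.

REG = 0x00

prologue: push r1 → mem[0xeb]=0xf4, sp=0xeb
body[0] add  r1, r5, r1 → r1=0x46
body[1] add  r1, r2, r0 → r1=0x8d
body[2] mov  r1, r2 → r1=0x80
body[3] xor  r5, r2, r1 → r5=0x00
body[4] mov  r4, #0x90 → r4=0x90
epilogue: pop r1=0xf4, sp=0xec
r5 is caller-saved → body value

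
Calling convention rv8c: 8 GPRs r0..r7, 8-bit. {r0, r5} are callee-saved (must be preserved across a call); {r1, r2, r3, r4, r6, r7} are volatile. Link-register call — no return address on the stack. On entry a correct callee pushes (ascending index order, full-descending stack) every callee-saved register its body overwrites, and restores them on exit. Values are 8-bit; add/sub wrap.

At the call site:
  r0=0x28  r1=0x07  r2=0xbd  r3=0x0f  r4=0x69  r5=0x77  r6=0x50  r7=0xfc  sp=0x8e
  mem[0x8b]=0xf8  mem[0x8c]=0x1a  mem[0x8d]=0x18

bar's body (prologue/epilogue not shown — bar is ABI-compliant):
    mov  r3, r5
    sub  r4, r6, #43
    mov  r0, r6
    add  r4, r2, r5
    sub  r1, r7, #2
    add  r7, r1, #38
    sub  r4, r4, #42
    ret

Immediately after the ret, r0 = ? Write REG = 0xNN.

prologue: push r0 -> mem[0x8d]=0x28, sp=0x8d
body[0] mov  r3, r5 -> r3=0x77
body[1] sub  r4, r6, #43 -> r4=0x25
body[2] mov  r0, r6 -> r0=0x50
body[3] add  r4, r2, r5 -> r4=0x34
body[4] sub  r1, r7, #2 -> r1=0xfa
body[5] add  r7, r1, #38 -> r7=0x20
body[6] sub  r4, r4, #42 -> r4=0x0a
epilogue: pop r0=0x28, sp=0x8e
r0 is callee-saved -> restored

REG = 0x28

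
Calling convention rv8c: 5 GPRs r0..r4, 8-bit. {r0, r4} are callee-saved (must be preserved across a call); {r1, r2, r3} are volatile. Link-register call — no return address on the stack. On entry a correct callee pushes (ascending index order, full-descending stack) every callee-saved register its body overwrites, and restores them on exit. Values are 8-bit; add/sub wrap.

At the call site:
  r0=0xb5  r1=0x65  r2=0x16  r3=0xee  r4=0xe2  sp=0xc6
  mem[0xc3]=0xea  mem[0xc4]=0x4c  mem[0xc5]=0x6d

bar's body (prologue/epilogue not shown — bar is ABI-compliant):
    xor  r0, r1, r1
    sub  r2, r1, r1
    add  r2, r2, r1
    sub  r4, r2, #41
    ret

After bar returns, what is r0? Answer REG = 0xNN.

prologue: push r0 → mem[0xc5]=0xb5, sp=0xc5
prologue: push r4 → mem[0xc4]=0xe2, sp=0xc4
body[0] xor  r0, r1, r1 → r0=0x00
body[1] sub  r2, r1, r1 → r2=0x00
body[2] add  r2, r2, r1 → r2=0x65
body[3] sub  r4, r2, #41 → r4=0x3c
epilogue: pop r4=0xe2, sp=0xc5
epilogue: pop r0=0xb5, sp=0xc6
r0 is callee-saved → restored

REG = 0xb5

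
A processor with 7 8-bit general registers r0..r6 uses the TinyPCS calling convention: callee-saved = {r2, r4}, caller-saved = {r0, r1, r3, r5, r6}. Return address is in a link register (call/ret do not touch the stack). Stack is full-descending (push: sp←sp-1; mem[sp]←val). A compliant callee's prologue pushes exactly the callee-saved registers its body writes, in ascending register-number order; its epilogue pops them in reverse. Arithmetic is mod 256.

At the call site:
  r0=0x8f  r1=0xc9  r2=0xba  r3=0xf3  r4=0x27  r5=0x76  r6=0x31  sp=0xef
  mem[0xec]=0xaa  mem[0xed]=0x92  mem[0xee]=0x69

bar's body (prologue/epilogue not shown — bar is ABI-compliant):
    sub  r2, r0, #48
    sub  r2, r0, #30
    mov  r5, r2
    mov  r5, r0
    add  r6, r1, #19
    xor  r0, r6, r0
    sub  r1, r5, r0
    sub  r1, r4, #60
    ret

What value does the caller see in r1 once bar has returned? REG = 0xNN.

prologue: push r2 → mem[0xee]=0xba, sp=0xee
body[0] sub  r2, r0, #48 → r2=0x5f
body[1] sub  r2, r0, #30 → r2=0x71
body[2] mov  r5, r2 → r5=0x71
body[3] mov  r5, r0 → r5=0x8f
body[4] add  r6, r1, #19 → r6=0xdc
body[5] xor  r0, r6, r0 → r0=0x53
body[6] sub  r1, r5, r0 → r1=0x3c
body[7] sub  r1, r4, #60 → r1=0xeb
epilogue: pop r2=0xba, sp=0xef
r1 is caller-saved → body value

REG = 0xeb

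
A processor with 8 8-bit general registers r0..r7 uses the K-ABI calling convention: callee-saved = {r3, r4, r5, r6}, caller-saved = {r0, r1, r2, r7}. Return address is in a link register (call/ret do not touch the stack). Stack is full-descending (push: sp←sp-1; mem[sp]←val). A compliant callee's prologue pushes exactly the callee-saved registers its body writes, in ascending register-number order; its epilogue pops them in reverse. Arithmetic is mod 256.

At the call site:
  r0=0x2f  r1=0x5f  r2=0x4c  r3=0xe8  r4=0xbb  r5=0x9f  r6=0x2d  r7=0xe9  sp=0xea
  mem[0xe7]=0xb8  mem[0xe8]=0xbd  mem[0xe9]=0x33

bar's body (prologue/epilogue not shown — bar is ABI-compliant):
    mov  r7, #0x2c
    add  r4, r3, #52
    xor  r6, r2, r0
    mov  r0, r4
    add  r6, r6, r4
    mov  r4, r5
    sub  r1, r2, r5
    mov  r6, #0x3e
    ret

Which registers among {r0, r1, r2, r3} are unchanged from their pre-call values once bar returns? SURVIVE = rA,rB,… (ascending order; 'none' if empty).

SURVIVE = r2,r3

prologue: push r4 → mem[0xe9]=0xbb, sp=0xe9
prologue: push r6 → mem[0xe8]=0x2d, sp=0xe8
body[0] mov  r7, #0x2c → r7=0x2c
body[1] add  r4, r3, #52 → r4=0x1c
body[2] xor  r6, r2, r0 → r6=0x63
body[3] mov  r0, r4 → r0=0x1c
body[4] add  r6, r6, r4 → r6=0x7f
body[5] mov  r4, r5 → r4=0x9f
body[6] sub  r1, r2, r5 → r1=0xad
body[7] mov  r6, #0x3e → r6=0x3e
epilogue: pop r6=0x2d, sp=0xe9
epilogue: pop r4=0xbb, sp=0xea
r0: caller-saved, written=True
r1: caller-saved, written=True
r2: caller-saved, written=False
r3: callee-saved, written=False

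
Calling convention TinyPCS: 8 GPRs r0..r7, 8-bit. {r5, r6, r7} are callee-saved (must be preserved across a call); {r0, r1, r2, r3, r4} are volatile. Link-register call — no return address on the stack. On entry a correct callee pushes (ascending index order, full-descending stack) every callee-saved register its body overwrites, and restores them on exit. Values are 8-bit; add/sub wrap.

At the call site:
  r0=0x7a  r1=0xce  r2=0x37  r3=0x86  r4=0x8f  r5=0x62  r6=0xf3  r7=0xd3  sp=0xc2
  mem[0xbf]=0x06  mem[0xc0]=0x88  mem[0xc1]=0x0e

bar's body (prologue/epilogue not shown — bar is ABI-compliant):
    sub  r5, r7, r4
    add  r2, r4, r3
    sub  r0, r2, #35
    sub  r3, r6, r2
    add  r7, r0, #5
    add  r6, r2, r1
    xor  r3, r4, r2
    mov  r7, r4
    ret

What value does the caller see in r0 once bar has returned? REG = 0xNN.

REG = 0xf2

prologue: push r5 → mem[0xc1]=0x62, sp=0xc1
prologue: push r6 → mem[0xc0]=0xf3, sp=0xc0
prologue: push r7 → mem[0xbf]=0xd3, sp=0xbf
body[0] sub  r5, r7, r4 → r5=0x44
body[1] add  r2, r4, r3 → r2=0x15
body[2] sub  r0, r2, #35 → r0=0xf2
body[3] sub  r3, r6, r2 → r3=0xde
body[4] add  r7, r0, #5 → r7=0xf7
body[5] add  r6, r2, r1 → r6=0xe3
body[6] xor  r3, r4, r2 → r3=0x9a
body[7] mov  r7, r4 → r7=0x8f
epilogue: pop r7=0xd3, sp=0xc0
epilogue: pop r6=0xf3, sp=0xc1
epilogue: pop r5=0x62, sp=0xc2
r0 is caller-saved → body value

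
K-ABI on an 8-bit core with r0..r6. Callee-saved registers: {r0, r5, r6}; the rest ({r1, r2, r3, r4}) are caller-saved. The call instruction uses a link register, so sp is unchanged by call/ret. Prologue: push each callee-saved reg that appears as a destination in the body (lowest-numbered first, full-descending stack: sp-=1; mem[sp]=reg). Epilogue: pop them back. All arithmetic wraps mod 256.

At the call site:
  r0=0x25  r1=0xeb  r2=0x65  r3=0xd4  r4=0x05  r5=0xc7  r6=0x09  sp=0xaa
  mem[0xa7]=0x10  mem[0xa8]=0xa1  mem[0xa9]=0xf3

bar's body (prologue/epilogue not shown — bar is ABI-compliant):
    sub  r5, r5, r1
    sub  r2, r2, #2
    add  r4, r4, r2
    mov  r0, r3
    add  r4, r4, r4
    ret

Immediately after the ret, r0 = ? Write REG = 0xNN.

prologue: push r0 → mem[0xa9]=0x25, sp=0xa9
prologue: push r5 → mem[0xa8]=0xc7, sp=0xa8
body[0] sub  r5, r5, r1 → r5=0xdc
body[1] sub  r2, r2, #2 → r2=0x63
body[2] add  r4, r4, r2 → r4=0x68
body[3] mov  r0, r3 → r0=0xd4
body[4] add  r4, r4, r4 → r4=0xd0
epilogue: pop r5=0xc7, sp=0xa9
epilogue: pop r0=0x25, sp=0xaa
r0 is callee-saved → restored

REG = 0x25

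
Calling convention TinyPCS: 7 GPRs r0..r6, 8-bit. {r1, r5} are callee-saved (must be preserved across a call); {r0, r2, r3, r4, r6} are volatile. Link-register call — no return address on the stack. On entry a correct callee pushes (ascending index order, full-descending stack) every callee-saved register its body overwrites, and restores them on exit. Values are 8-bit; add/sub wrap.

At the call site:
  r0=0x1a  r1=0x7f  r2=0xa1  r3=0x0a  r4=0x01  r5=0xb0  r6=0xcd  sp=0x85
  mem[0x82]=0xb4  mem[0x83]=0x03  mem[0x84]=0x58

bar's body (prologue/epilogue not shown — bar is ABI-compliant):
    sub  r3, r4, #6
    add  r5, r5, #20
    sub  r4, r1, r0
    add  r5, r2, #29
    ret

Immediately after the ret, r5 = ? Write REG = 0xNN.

prologue: push r5 -> mem[0x84]=0xb0, sp=0x84
body[0] sub  r3, r4, #6 -> r3=0xfb
body[1] add  r5, r5, #20 -> r5=0xc4
body[2] sub  r4, r1, r0 -> r4=0x65
body[3] add  r5, r2, #29 -> r5=0xbe
epilogue: pop r5=0xb0, sp=0x85
r5 is callee-saved -> restored

REG = 0xb0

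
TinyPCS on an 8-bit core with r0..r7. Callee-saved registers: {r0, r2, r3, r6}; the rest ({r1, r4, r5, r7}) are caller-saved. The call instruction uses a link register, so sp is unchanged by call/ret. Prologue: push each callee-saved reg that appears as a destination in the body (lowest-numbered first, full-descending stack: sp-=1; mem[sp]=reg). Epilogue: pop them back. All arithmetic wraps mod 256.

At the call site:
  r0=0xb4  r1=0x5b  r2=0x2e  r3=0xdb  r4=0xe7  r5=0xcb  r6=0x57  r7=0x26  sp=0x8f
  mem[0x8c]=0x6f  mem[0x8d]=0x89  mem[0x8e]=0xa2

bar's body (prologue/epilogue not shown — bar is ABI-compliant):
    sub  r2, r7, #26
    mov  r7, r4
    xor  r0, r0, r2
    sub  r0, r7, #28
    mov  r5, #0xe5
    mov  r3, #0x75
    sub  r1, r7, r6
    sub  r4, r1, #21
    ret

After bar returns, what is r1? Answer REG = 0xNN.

prologue: push r0 -> mem[0x8e]=0xb4, sp=0x8e
prologue: push r2 -> mem[0x8d]=0x2e, sp=0x8d
prologue: push r3 -> mem[0x8c]=0xdb, sp=0x8c
body[0] sub  r2, r7, #26 -> r2=0x0c
body[1] mov  r7, r4 -> r7=0xe7
body[2] xor  r0, r0, r2 -> r0=0xb8
body[3] sub  r0, r7, #28 -> r0=0xcb
body[4] mov  r5, #0xe5 -> r5=0xe5
body[5] mov  r3, #0x75 -> r3=0x75
body[6] sub  r1, r7, r6 -> r1=0x90
body[7] sub  r4, r1, #21 -> r4=0x7b
epilogue: pop r3=0xdb, sp=0x8d
epilogue: pop r2=0x2e, sp=0x8e
epilogue: pop r0=0xb4, sp=0x8f
r1 is caller-saved -> body value

REG = 0x90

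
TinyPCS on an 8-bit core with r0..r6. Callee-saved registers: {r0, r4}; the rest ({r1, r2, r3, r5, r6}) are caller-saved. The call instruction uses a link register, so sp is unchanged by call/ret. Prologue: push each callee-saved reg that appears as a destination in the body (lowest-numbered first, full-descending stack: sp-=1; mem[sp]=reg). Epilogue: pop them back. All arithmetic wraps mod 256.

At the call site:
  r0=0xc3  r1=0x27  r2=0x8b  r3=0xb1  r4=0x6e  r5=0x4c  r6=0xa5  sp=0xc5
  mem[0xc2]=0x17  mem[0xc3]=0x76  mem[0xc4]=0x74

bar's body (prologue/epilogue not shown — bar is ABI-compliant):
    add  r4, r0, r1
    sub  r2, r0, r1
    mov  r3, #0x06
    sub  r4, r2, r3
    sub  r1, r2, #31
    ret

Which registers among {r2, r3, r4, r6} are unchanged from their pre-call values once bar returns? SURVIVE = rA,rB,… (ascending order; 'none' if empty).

SURVIVE = r4,r6

prologue: push r4 → mem[0xc4]=0x6e, sp=0xc4
body[0] add  r4, r0, r1 → r4=0xea
body[1] sub  r2, r0, r1 → r2=0x9c
body[2] mov  r3, #0x06 → r3=0x06
body[3] sub  r4, r2, r3 → r4=0x96
body[4] sub  r1, r2, #31 → r1=0x7d
epilogue: pop r4=0x6e, sp=0xc5
r2: caller-saved, written=True
r3: caller-saved, written=True
r4: callee-saved, written=True
r6: caller-saved, written=False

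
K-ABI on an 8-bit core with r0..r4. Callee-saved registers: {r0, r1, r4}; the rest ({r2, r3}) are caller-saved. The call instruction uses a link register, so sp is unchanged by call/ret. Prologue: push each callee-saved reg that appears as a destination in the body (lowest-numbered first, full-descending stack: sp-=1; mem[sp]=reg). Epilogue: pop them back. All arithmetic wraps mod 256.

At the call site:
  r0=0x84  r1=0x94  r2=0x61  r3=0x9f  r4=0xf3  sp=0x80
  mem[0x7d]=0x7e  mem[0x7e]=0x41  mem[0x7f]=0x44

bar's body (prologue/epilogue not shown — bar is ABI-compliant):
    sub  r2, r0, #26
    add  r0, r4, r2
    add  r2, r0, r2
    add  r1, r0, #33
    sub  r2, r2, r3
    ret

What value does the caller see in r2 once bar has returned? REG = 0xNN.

REG = 0x28

prologue: push r0 → mem[0x7f]=0x84, sp=0x7f
prologue: push r1 → mem[0x7e]=0x94, sp=0x7e
body[0] sub  r2, r0, #26 → r2=0x6a
body[1] add  r0, r4, r2 → r0=0x5d
body[2] add  r2, r0, r2 → r2=0xc7
body[3] add  r1, r0, #33 → r1=0x7e
body[4] sub  r2, r2, r3 → r2=0x28
epilogue: pop r1=0x94, sp=0x7f
epilogue: pop r0=0x84, sp=0x80
r2 is caller-saved → body value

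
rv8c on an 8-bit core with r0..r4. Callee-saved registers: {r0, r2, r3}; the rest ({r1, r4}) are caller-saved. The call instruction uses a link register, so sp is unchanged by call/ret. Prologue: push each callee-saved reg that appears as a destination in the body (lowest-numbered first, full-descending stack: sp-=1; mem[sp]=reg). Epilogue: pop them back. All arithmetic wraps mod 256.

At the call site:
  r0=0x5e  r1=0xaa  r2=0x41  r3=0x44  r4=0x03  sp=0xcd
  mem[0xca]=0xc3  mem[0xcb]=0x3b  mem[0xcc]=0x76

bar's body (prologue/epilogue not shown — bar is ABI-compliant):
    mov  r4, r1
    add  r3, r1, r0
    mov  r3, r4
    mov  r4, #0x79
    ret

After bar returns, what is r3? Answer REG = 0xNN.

prologue: push r3 -> mem[0xcc]=0x44, sp=0xcc
body[0] mov  r4, r1 -> r4=0xaa
body[1] add  r3, r1, r0 -> r3=0x08
body[2] mov  r3, r4 -> r3=0xaa
body[3] mov  r4, #0x79 -> r4=0x79
epilogue: pop r3=0x44, sp=0xcd
r3 is callee-saved -> restored

REG = 0x44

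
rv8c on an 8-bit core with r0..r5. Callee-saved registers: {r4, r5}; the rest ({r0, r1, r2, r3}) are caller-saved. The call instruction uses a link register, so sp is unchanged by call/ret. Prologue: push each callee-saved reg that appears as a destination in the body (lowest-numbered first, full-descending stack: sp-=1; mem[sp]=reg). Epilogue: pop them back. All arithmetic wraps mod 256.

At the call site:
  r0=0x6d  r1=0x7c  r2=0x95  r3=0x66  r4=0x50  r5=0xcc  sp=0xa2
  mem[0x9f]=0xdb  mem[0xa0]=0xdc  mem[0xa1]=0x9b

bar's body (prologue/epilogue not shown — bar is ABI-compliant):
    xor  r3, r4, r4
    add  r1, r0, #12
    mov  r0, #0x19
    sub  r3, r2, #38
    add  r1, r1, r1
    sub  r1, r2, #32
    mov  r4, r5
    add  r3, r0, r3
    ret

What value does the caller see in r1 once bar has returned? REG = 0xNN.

REG = 0x75

prologue: push r4 -> mem[0xa1]=0x50, sp=0xa1
body[0] xor  r3, r4, r4 -> r3=0x00
body[1] add  r1, r0, #12 -> r1=0x79
body[2] mov  r0, #0x19 -> r0=0x19
body[3] sub  r3, r2, #38 -> r3=0x6f
body[4] add  r1, r1, r1 -> r1=0xf2
body[5] sub  r1, r2, #32 -> r1=0x75
body[6] mov  r4, r5 -> r4=0xcc
body[7] add  r3, r0, r3 -> r3=0x88
epilogue: pop r4=0x50, sp=0xa2
r1 is caller-saved -> body value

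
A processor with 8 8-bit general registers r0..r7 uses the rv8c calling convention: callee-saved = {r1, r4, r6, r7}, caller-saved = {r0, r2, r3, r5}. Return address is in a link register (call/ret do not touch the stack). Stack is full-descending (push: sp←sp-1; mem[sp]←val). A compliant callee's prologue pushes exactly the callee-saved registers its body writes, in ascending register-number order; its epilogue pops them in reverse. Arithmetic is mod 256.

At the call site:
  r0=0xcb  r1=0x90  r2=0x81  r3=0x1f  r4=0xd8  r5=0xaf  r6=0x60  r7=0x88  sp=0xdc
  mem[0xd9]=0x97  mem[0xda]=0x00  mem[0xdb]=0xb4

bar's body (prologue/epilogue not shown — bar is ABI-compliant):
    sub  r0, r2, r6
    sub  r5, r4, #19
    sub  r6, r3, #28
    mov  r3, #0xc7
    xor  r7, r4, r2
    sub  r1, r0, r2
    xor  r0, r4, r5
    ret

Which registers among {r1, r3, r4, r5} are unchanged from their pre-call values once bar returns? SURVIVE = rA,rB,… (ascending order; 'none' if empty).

SURVIVE = r1,r4

prologue: push r1 -> mem[0xdb]=0x90, sp=0xdb
prologue: push r6 -> mem[0xda]=0x60, sp=0xda
prologue: push r7 -> mem[0xd9]=0x88, sp=0xd9
body[0] sub  r0, r2, r6 -> r0=0x21
body[1] sub  r5, r4, #19 -> r5=0xc5
body[2] sub  r6, r3, #28 -> r6=0x03
body[3] mov  r3, #0xc7 -> r3=0xc7
body[4] xor  r7, r4, r2 -> r7=0x59
body[5] sub  r1, r0, r2 -> r1=0xa0
body[6] xor  r0, r4, r5 -> r0=0x1d
epilogue: pop r7=0x88, sp=0xda
epilogue: pop r6=0x60, sp=0xdb
epilogue: pop r1=0x90, sp=0xdc
r1: callee-saved, written=True
r3: caller-saved, written=True
r4: callee-saved, written=False
r5: caller-saved, written=True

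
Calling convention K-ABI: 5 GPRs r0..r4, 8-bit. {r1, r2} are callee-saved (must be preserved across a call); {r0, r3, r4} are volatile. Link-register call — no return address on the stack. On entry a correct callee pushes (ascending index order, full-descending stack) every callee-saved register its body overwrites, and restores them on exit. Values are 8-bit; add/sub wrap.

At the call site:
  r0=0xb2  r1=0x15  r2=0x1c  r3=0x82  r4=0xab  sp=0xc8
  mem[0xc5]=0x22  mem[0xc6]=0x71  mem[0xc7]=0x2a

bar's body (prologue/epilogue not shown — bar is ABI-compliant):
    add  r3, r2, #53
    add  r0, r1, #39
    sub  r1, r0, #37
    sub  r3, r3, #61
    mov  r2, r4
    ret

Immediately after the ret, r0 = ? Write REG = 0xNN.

prologue: push r1 → mem[0xc7]=0x15, sp=0xc7
prologue: push r2 → mem[0xc6]=0x1c, sp=0xc6
body[0] add  r3, r2, #53 → r3=0x51
body[1] add  r0, r1, #39 → r0=0x3c
body[2] sub  r1, r0, #37 → r1=0x17
body[3] sub  r3, r3, #61 → r3=0x14
body[4] mov  r2, r4 → r2=0xab
epilogue: pop r2=0x1c, sp=0xc7
epilogue: pop r1=0x15, sp=0xc8
r0 is caller-saved → body value

REG = 0x3c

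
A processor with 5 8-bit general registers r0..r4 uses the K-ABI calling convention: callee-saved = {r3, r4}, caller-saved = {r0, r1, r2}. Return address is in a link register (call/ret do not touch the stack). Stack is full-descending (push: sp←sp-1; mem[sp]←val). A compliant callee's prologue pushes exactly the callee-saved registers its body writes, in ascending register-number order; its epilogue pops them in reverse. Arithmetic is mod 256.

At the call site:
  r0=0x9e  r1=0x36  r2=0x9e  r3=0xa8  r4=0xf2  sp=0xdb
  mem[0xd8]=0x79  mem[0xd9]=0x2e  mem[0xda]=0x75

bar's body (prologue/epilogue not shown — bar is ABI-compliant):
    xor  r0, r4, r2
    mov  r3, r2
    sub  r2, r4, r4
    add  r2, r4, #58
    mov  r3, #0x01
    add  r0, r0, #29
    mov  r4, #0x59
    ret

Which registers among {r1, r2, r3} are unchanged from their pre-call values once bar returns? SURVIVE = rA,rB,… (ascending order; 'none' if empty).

prologue: push r3 → mem[0xda]=0xa8, sp=0xda
prologue: push r4 → mem[0xd9]=0xf2, sp=0xd9
body[0] xor  r0, r4, r2 → r0=0x6c
body[1] mov  r3, r2 → r3=0x9e
body[2] sub  r2, r4, r4 → r2=0x00
body[3] add  r2, r4, #58 → r2=0x2c
body[4] mov  r3, #0x01 → r3=0x01
body[5] add  r0, r0, #29 → r0=0x89
body[6] mov  r4, #0x59 → r4=0x59
epilogue: pop r4=0xf2, sp=0xda
epilogue: pop r3=0xa8, sp=0xdb
r1: caller-saved, written=False
r2: caller-saved, written=True
r3: callee-saved, written=True

SURVIVE = r1,r3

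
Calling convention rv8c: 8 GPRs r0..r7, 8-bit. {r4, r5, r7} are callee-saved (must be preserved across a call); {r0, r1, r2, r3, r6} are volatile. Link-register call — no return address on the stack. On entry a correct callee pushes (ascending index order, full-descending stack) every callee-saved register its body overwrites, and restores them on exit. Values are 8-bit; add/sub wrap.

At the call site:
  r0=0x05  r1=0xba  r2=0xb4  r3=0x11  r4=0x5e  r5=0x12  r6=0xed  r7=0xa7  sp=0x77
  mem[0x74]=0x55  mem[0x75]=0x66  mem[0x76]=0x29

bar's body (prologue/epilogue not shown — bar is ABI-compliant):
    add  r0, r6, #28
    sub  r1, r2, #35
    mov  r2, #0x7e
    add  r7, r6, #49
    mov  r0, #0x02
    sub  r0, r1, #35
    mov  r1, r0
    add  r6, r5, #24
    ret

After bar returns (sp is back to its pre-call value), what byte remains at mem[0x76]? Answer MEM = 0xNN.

MEM = 0xa7

prologue: push r7 -> mem[0x76]=0xa7, sp=0x76
body[0] add  r0, r6, #28 -> r0=0x09
body[1] sub  r1, r2, #35 -> r1=0x91
body[2] mov  r2, #0x7e -> r2=0x7e
body[3] add  r7, r6, #49 -> r7=0x1e
body[4] mov  r0, #0x02 -> r0=0x02
body[5] sub  r0, r1, #35 -> r0=0x6e
body[6] mov  r1, r0 -> r1=0x6e
body[7] add  r6, r5, #24 -> r6=0x2a
epilogue: pop r7=0xa7, sp=0x77
prologue pushed ['r7'] at ['0x76']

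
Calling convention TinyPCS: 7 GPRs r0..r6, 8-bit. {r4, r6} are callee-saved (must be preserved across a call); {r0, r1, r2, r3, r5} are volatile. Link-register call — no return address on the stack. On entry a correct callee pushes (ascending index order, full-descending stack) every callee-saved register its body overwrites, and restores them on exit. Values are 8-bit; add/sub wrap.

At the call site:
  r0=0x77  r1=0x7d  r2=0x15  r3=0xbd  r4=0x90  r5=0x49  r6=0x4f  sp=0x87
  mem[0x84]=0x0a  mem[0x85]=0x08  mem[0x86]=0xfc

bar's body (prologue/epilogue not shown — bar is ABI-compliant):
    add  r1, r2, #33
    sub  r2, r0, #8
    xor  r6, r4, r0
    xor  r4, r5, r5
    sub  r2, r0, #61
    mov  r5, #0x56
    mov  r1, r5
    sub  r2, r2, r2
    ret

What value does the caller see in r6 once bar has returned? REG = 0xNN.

REG = 0x4f

prologue: push r4 -> mem[0x86]=0x90, sp=0x86
prologue: push r6 -> mem[0x85]=0x4f, sp=0x85
body[0] add  r1, r2, #33 -> r1=0x36
body[1] sub  r2, r0, #8 -> r2=0x6f
body[2] xor  r6, r4, r0 -> r6=0xe7
body[3] xor  r4, r5, r5 -> r4=0x00
body[4] sub  r2, r0, #61 -> r2=0x3a
body[5] mov  r5, #0x56 -> r5=0x56
body[6] mov  r1, r5 -> r1=0x56
body[7] sub  r2, r2, r2 -> r2=0x00
epilogue: pop r6=0x4f, sp=0x86
epilogue: pop r4=0x90, sp=0x87
r6 is callee-saved -> restored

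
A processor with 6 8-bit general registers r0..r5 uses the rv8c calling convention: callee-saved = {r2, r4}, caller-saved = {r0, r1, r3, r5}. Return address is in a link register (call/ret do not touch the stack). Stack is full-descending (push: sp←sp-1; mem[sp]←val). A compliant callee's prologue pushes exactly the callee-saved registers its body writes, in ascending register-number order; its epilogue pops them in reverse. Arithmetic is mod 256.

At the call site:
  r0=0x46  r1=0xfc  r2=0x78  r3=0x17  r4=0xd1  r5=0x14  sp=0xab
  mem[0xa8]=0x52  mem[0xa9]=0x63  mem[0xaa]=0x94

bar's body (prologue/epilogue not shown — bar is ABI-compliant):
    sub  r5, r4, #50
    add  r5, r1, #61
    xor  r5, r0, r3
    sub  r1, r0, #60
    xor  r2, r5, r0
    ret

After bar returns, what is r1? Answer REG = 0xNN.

REG = 0x0a

prologue: push r2 -> mem[0xaa]=0x78, sp=0xaa
body[0] sub  r5, r4, #50 -> r5=0x9f
body[1] add  r5, r1, #61 -> r5=0x39
body[2] xor  r5, r0, r3 -> r5=0x51
body[3] sub  r1, r0, #60 -> r1=0x0a
body[4] xor  r2, r5, r0 -> r2=0x17
epilogue: pop r2=0x78, sp=0xab
r1 is caller-saved -> body value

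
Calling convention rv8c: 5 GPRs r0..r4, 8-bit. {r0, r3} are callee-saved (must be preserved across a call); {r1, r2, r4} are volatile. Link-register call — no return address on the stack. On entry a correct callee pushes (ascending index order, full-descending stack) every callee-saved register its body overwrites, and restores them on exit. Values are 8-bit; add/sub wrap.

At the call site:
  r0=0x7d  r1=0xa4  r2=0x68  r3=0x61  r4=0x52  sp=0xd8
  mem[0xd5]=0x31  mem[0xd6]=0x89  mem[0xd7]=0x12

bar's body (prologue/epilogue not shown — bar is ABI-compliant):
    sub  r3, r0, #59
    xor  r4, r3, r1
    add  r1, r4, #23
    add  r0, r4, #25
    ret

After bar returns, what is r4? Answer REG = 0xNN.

prologue: push r0 -> mem[0xd7]=0x7d, sp=0xd7
prologue: push r3 -> mem[0xd6]=0x61, sp=0xd6
body[0] sub  r3, r0, #59 -> r3=0x42
body[1] xor  r4, r3, r1 -> r4=0xe6
body[2] add  r1, r4, #23 -> r1=0xfd
body[3] add  r0, r4, #25 -> r0=0xff
epilogue: pop r3=0x61, sp=0xd7
epilogue: pop r0=0x7d, sp=0xd8
r4 is caller-saved -> body value

REG = 0xe6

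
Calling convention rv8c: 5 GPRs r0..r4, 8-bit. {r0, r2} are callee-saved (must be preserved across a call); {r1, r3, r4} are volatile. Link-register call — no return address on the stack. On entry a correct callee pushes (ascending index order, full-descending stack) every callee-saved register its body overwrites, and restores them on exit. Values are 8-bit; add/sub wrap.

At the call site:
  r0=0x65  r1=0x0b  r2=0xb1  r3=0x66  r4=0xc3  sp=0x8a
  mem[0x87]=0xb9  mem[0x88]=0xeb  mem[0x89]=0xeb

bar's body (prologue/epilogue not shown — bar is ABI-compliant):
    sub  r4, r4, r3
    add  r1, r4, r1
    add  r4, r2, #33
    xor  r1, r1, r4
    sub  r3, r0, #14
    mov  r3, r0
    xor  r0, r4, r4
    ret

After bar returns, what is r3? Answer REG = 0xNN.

prologue: push r0 → mem[0x89]=0x65, sp=0x89
body[0] sub  r4, r4, r3 → r4=0x5d
body[1] add  r1, r4, r1 → r1=0x68
body[2] add  r4, r2, #33 → r4=0xd2
body[3] xor  r1, r1, r4 → r1=0xba
body[4] sub  r3, r0, #14 → r3=0x57
body[5] mov  r3, r0 → r3=0x65
body[6] xor  r0, r4, r4 → r0=0x00
epilogue: pop r0=0x65, sp=0x8a
r3 is caller-saved → body value

REG = 0x65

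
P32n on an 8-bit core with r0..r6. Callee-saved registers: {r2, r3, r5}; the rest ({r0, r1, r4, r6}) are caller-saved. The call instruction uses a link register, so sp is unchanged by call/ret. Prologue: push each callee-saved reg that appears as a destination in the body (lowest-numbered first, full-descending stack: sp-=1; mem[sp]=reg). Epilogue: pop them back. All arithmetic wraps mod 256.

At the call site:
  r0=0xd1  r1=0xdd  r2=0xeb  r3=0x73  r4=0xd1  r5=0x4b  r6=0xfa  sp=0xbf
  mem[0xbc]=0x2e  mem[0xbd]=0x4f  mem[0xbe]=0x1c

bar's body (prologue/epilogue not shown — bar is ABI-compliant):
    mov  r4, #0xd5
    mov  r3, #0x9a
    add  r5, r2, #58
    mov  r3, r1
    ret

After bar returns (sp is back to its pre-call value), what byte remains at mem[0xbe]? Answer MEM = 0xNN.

prologue: push r3 → mem[0xbe]=0x73, sp=0xbe
prologue: push r5 → mem[0xbd]=0x4b, sp=0xbd
body[0] mov  r4, #0xd5 → r4=0xd5
body[1] mov  r3, #0x9a → r3=0x9a
body[2] add  r5, r2, #58 → r5=0x25
body[3] mov  r3, r1 → r3=0xdd
epilogue: pop r5=0x4b, sp=0xbe
epilogue: pop r3=0x73, sp=0xbf
prologue pushed ['r3', 'r5'] at ['0xbe', '0xbd']

MEM = 0x73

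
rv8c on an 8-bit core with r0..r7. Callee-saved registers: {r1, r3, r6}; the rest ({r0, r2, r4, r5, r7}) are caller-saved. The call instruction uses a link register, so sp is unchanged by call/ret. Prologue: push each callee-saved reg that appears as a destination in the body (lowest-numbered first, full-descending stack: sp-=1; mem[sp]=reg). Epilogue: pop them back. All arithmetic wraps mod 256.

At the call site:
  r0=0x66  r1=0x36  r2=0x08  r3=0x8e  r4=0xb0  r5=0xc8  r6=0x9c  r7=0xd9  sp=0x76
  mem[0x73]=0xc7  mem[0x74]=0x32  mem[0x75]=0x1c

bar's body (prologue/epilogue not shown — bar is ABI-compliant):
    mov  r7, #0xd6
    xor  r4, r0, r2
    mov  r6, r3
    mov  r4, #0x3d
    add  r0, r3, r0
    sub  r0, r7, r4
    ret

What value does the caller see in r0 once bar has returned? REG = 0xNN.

REG = 0x99

prologue: push r6 → mem[0x75]=0x9c, sp=0x75
body[0] mov  r7, #0xd6 → r7=0xd6
body[1] xor  r4, r0, r2 → r4=0x6e
body[2] mov  r6, r3 → r6=0x8e
body[3] mov  r4, #0x3d → r4=0x3d
body[4] add  r0, r3, r0 → r0=0xf4
body[5] sub  r0, r7, r4 → r0=0x99
epilogue: pop r6=0x9c, sp=0x76
r0 is caller-saved → body value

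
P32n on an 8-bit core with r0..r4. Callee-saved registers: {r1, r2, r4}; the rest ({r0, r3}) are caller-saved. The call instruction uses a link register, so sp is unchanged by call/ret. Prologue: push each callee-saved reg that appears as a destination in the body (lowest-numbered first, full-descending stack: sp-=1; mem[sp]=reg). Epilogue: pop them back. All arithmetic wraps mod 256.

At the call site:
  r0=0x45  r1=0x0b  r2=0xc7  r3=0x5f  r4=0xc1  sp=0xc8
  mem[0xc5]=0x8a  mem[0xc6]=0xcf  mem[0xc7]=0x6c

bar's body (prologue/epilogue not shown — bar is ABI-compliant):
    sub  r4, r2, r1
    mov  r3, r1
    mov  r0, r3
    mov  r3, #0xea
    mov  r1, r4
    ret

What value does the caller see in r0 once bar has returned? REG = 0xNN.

REG = 0x0b

prologue: push r1 -> mem[0xc7]=0x0b, sp=0xc7
prologue: push r4 -> mem[0xc6]=0xc1, sp=0xc6
body[0] sub  r4, r2, r1 -> r4=0xbc
body[1] mov  r3, r1 -> r3=0x0b
body[2] mov  r0, r3 -> r0=0x0b
body[3] mov  r3, #0xea -> r3=0xea
body[4] mov  r1, r4 -> r1=0xbc
epilogue: pop r4=0xc1, sp=0xc7
epilogue: pop r1=0x0b, sp=0xc8
r0 is caller-saved -> body value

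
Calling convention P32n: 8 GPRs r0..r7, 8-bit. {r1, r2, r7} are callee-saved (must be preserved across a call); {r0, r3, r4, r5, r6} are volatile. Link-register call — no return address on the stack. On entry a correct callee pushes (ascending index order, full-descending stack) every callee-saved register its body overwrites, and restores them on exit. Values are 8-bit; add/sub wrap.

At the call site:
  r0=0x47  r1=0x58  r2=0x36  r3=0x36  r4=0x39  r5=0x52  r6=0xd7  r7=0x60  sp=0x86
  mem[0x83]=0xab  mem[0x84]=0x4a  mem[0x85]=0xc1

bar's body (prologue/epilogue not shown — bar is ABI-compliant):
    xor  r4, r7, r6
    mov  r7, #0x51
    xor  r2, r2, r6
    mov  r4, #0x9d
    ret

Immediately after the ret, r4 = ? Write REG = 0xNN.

prologue: push r2 → mem[0x85]=0x36, sp=0x85
prologue: push r7 → mem[0x84]=0x60, sp=0x84
body[0] xor  r4, r7, r6 → r4=0xb7
body[1] mov  r7, #0x51 → r7=0x51
body[2] xor  r2, r2, r6 → r2=0xe1
body[3] mov  r4, #0x9d → r4=0x9d
epilogue: pop r7=0x60, sp=0x85
epilogue: pop r2=0x36, sp=0x86
r4 is caller-saved → body value

REG = 0x9d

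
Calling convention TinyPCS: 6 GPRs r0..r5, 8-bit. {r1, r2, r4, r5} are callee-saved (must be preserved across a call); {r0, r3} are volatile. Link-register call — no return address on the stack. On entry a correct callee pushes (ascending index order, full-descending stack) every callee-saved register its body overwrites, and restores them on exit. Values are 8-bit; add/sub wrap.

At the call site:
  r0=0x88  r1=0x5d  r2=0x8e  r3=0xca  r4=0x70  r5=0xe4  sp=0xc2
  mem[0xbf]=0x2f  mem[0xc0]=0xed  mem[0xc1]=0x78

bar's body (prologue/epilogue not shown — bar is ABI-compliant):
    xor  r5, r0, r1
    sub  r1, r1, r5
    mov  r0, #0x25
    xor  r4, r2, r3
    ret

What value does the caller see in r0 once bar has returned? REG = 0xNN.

REG = 0x25

prologue: push r1 -> mem[0xc1]=0x5d, sp=0xc1
prologue: push r4 -> mem[0xc0]=0x70, sp=0xc0
prologue: push r5 -> mem[0xbf]=0xe4, sp=0xbf
body[0] xor  r5, r0, r1 -> r5=0xd5
body[1] sub  r1, r1, r5 -> r1=0x88
body[2] mov  r0, #0x25 -> r0=0x25
body[3] xor  r4, r2, r3 -> r4=0x44
epilogue: pop r5=0xe4, sp=0xc0
epilogue: pop r4=0x70, sp=0xc1
epilogue: pop r1=0x5d, sp=0xc2
r0 is caller-saved -> body value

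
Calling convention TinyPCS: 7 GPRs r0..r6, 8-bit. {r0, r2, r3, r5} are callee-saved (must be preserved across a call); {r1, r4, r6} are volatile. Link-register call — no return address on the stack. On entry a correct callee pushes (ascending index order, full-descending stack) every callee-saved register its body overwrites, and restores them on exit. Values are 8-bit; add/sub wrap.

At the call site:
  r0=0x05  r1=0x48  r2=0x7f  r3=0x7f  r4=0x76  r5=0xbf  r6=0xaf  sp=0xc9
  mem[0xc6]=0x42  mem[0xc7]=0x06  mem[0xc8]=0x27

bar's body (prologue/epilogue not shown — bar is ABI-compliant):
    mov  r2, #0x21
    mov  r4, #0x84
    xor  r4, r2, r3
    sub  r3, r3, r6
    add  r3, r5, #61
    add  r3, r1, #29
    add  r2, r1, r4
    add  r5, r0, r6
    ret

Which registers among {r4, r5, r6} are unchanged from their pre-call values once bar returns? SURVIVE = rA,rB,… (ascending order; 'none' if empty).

SURVIVE = r5,r6

prologue: push r2 -> mem[0xc8]=0x7f, sp=0xc8
prologue: push r3 -> mem[0xc7]=0x7f, sp=0xc7
prologue: push r5 -> mem[0xc6]=0xbf, sp=0xc6
body[0] mov  r2, #0x21 -> r2=0x21
body[1] mov  r4, #0x84 -> r4=0x84
body[2] xor  r4, r2, r3 -> r4=0x5e
body[3] sub  r3, r3, r6 -> r3=0xd0
body[4] add  r3, r5, #61 -> r3=0xfc
body[5] add  r3, r1, #29 -> r3=0x65
body[6] add  r2, r1, r4 -> r2=0xa6
body[7] add  r5, r0, r6 -> r5=0xb4
epilogue: pop r5=0xbf, sp=0xc7
epilogue: pop r3=0x7f, sp=0xc8
epilogue: pop r2=0x7f, sp=0xc9
r4: caller-saved, written=True
r5: callee-saved, written=True
r6: caller-saved, written=False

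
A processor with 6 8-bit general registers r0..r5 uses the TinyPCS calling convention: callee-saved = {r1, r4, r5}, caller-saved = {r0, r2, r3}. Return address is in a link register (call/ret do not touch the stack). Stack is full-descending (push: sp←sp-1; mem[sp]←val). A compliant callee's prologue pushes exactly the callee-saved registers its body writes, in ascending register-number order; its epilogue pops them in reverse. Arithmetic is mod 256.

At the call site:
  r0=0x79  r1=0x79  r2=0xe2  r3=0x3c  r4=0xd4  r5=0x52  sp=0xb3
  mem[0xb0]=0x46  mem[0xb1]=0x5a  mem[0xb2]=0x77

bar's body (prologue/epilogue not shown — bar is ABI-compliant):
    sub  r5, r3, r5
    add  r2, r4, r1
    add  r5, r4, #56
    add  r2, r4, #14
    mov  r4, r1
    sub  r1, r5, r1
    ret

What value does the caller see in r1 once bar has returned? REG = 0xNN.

prologue: push r1 -> mem[0xb2]=0x79, sp=0xb2
prologue: push r4 -> mem[0xb1]=0xd4, sp=0xb1
prologue: push r5 -> mem[0xb0]=0x52, sp=0xb0
body[0] sub  r5, r3, r5 -> r5=0xea
body[1] add  r2, r4, r1 -> r2=0x4d
body[2] add  r5, r4, #56 -> r5=0x0c
body[3] add  r2, r4, #14 -> r2=0xe2
body[4] mov  r4, r1 -> r4=0x79
body[5] sub  r1, r5, r1 -> r1=0x93
epilogue: pop r5=0x52, sp=0xb1
epilogue: pop r4=0xd4, sp=0xb2
epilogue: pop r1=0x79, sp=0xb3
r1 is callee-saved -> restored

REG = 0x79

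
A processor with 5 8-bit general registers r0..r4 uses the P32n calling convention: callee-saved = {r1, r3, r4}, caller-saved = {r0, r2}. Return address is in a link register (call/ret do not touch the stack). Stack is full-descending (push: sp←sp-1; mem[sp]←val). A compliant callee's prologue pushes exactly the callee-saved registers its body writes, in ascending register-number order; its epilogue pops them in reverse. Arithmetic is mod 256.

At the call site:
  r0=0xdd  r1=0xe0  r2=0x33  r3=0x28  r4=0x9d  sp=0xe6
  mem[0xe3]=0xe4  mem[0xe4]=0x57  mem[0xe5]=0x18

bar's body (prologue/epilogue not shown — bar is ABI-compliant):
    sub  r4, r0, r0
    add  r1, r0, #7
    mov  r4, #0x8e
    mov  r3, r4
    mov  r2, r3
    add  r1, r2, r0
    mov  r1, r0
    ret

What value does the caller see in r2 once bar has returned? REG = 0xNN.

REG = 0x8e

prologue: push r1 -> mem[0xe5]=0xe0, sp=0xe5
prologue: push r3 -> mem[0xe4]=0x28, sp=0xe4
prologue: push r4 -> mem[0xe3]=0x9d, sp=0xe3
body[0] sub  r4, r0, r0 -> r4=0x00
body[1] add  r1, r0, #7 -> r1=0xe4
body[2] mov  r4, #0x8e -> r4=0x8e
body[3] mov  r3, r4 -> r3=0x8e
body[4] mov  r2, r3 -> r2=0x8e
body[5] add  r1, r2, r0 -> r1=0x6b
body[6] mov  r1, r0 -> r1=0xdd
epilogue: pop r4=0x9d, sp=0xe4
epilogue: pop r3=0x28, sp=0xe5
epilogue: pop r1=0xe0, sp=0xe6
r2 is caller-saved -> body value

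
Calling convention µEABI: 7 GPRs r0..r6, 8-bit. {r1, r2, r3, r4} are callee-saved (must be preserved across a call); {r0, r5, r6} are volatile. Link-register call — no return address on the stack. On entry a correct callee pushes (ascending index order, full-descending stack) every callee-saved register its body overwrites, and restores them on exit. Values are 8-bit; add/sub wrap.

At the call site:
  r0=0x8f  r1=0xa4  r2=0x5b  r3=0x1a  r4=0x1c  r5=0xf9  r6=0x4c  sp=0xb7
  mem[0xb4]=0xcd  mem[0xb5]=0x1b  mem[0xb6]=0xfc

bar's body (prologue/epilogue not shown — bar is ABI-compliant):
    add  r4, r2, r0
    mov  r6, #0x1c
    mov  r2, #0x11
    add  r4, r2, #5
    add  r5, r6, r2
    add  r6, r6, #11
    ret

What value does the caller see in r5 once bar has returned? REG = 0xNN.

REG = 0x2d

prologue: push r2 → mem[0xb6]=0x5b, sp=0xb6
prologue: push r4 → mem[0xb5]=0x1c, sp=0xb5
body[0] add  r4, r2, r0 → r4=0xea
body[1] mov  r6, #0x1c → r6=0x1c
body[2] mov  r2, #0x11 → r2=0x11
body[3] add  r4, r2, #5 → r4=0x16
body[4] add  r5, r6, r2 → r5=0x2d
body[5] add  r6, r6, #11 → r6=0x27
epilogue: pop r4=0x1c, sp=0xb6
epilogue: pop r2=0x5b, sp=0xb7
r5 is caller-saved → body value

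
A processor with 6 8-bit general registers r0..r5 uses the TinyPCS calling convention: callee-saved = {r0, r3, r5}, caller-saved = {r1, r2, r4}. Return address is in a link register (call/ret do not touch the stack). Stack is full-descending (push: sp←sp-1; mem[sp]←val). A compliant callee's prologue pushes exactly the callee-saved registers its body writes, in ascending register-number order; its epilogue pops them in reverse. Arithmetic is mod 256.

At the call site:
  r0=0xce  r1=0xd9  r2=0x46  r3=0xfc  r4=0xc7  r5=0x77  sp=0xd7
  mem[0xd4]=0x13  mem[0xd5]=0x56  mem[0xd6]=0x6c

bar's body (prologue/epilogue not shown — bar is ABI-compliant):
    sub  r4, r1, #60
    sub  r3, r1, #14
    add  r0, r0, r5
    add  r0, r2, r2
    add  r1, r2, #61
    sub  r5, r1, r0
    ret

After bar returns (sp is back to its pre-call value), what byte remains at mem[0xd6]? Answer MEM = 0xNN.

prologue: push r0 → mem[0xd6]=0xce, sp=0xd6
prologue: push r3 → mem[0xd5]=0xfc, sp=0xd5
prologue: push r5 → mem[0xd4]=0x77, sp=0xd4
body[0] sub  r4, r1, #60 → r4=0x9d
body[1] sub  r3, r1, #14 → r3=0xcb
body[2] add  r0, r0, r5 → r0=0x45
body[3] add  r0, r2, r2 → r0=0x8c
body[4] add  r1, r2, #61 → r1=0x83
body[5] sub  r5, r1, r0 → r5=0xf7
epilogue: pop r5=0x77, sp=0xd5
epilogue: pop r3=0xfc, sp=0xd6
epilogue: pop r0=0xce, sp=0xd7
prologue pushed ['r0', 'r3', 'r5'] at ['0xd6', '0xd5', '0xd4']

MEM = 0xce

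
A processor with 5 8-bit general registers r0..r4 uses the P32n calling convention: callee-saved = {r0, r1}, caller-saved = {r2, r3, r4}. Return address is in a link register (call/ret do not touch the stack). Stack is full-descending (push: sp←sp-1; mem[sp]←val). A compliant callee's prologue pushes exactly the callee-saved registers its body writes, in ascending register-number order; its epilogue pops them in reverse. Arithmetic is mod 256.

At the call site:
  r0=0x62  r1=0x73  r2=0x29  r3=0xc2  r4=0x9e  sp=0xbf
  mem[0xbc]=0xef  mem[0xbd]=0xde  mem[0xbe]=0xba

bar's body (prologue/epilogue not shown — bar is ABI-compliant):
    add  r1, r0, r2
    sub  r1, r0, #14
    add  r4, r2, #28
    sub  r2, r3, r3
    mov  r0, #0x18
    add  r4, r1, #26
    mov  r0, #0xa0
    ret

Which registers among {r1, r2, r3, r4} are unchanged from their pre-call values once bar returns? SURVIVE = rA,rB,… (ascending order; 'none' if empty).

SURVIVE = r1,r3

prologue: push r0 -> mem[0xbe]=0x62, sp=0xbe
prologue: push r1 -> mem[0xbd]=0x73, sp=0xbd
body[0] add  r1, r0, r2 -> r1=0x8b
body[1] sub  r1, r0, #14 -> r1=0x54
body[2] add  r4, r2, #28 -> r4=0x45
body[3] sub  r2, r3, r3 -> r2=0x00
body[4] mov  r0, #0x18 -> r0=0x18
body[5] add  r4, r1, #26 -> r4=0x6e
body[6] mov  r0, #0xa0 -> r0=0xa0
epilogue: pop r1=0x73, sp=0xbe
epilogue: pop r0=0x62, sp=0xbf
r1: callee-saved, written=True
r2: caller-saved, written=True
r3: caller-saved, written=False
r4: caller-saved, written=True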